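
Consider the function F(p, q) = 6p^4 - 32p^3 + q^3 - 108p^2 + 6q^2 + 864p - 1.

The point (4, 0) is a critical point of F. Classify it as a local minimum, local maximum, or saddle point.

local minimum

The mixed partial ∂²F/∂p∂q is 0, so the Hessian at any point is diag(F_pp, F_qq) = diag(24(3p^2 - 8p - 9), 6(q + 2)).
At (4, 0): H = diag(168, 12).
Both eigenvalues are positive, so H is positive definite: a local minimum.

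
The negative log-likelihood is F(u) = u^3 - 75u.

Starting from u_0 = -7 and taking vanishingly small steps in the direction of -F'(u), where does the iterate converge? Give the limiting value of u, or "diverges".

F'(u) = 3(u - 5)(u + 5), so F'(-7) = 72.
Gradient descent moves in the -F' direction, i.e. u is decreasing.
There is no critical point below u=-7, and F' keeps the same sign, so the iterate runs off to −∞.

diverges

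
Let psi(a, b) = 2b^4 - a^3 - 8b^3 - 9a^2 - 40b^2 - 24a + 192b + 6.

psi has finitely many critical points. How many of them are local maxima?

psi separates as a function of a plus a function of b, so ∇psi=0 decouples.
∂psi/∂a = -3(a + 2)(a + 4) = 0 at a ∈ {-4, -2}; ∂psi/∂b = 8(b - 4)(b - 2)(b + 3) = 0 at b ∈ {-3, 2, 4}.
The Hessian is diagonal: diag(psi_aa, psi_bb). Second derivatives: psi_aa(-4)=6, psi_aa(-2)=-6; psi_bb(-3)=280, psi_bb(2)=-80, psi_bb(4)=112.
Local maxima occur where both diagonal entries negative: (-2, 2). Count: 1.

1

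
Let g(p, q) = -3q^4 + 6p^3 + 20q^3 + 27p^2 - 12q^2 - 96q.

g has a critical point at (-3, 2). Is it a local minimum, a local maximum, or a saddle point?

The mixed partial ∂²g/∂p∂q is 0, so the Hessian at any point is diag(g_pp, g_qq) = diag(18(2p + 3), 12(-3q^2 + 10q - 2)).
At (-3, 2): H = diag(-54, 72).
The eigenvalues have opposite signs, so H is indefinite: a saddle point.

saddle point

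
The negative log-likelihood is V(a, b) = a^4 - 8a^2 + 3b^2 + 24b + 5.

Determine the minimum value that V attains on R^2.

V(a,b) separates as P(a) + Q(b) + 5, so its minimum is min P + min Q + 5.
P'(a) = 4a(a - 2)(a + 2) vanishes at a ∈ {-2, 0, 2}; Q'(b) = 6b + 24 vanishes at b ∈ {-4}.
Local minima of P (where P''>0): P(-2)=-16, P(2)=-16. Local minima of Q: Q(-4)=-48.
So the global minimum of V is P(-2) + Q(-4) + 5 = -16 − 48 + 5 = -59, attained at (-2, -4).

-59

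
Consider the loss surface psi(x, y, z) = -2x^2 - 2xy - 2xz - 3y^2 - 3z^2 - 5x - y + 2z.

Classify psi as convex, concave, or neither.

psi is quadratic, so its Hessian is the constant matrix H = [[-4, -2, -2], [-2, -6, 0], [-2, 0, -6]].
Leading principal minors: -4, 20, -96.
Signs alternate −, +, − ⇒ H ≺ 0 ⇒ concave.

concave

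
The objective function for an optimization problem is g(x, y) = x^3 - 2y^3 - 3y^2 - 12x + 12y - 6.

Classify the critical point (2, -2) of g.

local minimum

The mixed partial ∂²g/∂x∂y is 0, so the Hessian at any point is diag(g_xx, g_yy) = diag(6x, -6(2y + 1)).
At (2, -2): H = diag(12, 18).
Both eigenvalues are positive, so H is positive definite: a local minimum.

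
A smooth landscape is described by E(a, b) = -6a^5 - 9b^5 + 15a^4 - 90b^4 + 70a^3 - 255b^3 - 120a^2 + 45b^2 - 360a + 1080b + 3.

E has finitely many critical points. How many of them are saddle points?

8

E separates as a function of a plus a function of b, so ∇E=0 decouples.
∂E/∂a = -30(a - 3)(a - 2)(a + 1)(a + 2) = 0 at a ∈ {-2, -1, 2, 3}; ∂E/∂b = -45(b - 1)(b + 2)(b + 3)(b + 4) = 0 at b ∈ {-4, -3, -2, 1}.
The Hessian is diagonal: diag(E_aa, E_bb). Second derivatives: E_aa(-2)=600, E_aa(-1)=-360, E_aa(2)=360, E_aa(3)=-600; E_bb(-4)=450, E_bb(-3)=-180, E_bb(-2)=270, E_bb(1)=-2700.
Saddle points occur where the two diagonal entries have opposite signs: (-2, -3), (-2, 1), (-1, -4), (-1, -2), (2, -3), (2, 1), (3, -4), (3, -2). Count: 8.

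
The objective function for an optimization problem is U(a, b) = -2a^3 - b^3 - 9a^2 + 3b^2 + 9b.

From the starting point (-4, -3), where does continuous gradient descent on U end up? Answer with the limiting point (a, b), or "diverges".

(-3, -1)

U is separable, so gradient descent decouples: a follows -∂U/∂a, b follows -∂U/∂b.
∂U/∂a = -6a(a + 3); at a=-4 this is -24, so a increases.
∂U/∂b = -3(b - 3)(b + 1); at b=-3 this is -36, so b increases.
a converges to its nearest critical value -3 (a local min of the a-part); b converges to -1. The iterate converges to (-3, -1).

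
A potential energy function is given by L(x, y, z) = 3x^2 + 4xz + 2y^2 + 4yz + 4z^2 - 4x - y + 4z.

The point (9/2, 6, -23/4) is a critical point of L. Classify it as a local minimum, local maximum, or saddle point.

local minimum

The Hessian is constant: H = [[6, 0, 4], [0, 4, 4], [4, 4, 8]].
Leading principal minors: Δ₁ = 6, Δ₂ = 24, Δ₃ = 32.
All leading minors are positive, so H is positive definite: a local minimum.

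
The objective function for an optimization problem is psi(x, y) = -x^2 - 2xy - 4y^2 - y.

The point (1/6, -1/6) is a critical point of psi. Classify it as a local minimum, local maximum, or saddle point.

local maximum

The Hessian of psi is constant: H = [[-2, -2], [-2, -8]].
det(H) = (-2)·(-8) − (-2)² = 12.
det(H) > 0 and tr(H) = -10 < 0, so H is negative definite and the point is a local maximum.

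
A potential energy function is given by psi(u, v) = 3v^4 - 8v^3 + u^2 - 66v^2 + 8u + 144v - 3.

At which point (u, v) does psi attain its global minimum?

psi(u,v) separates as P(u) + Q(v) − 3, so its minimum is min P + min Q − 3.
P'(u) = 2u + 8 vanishes at u ∈ {-4}; Q'(v) = 12(v - 4)(v - 1)(v + 3) vanishes at v ∈ {-3, 1, 4}.
Local minima of P (where P''>0): P(-4)=-16. Local minima of Q: Q(-3)=-567, Q(4)=-224.
So the global minimum of psi is P(-4) + Q(-3) − 3 = -16 − 567 − 3 = -586, attained at (-4, -3).

(-4, -3)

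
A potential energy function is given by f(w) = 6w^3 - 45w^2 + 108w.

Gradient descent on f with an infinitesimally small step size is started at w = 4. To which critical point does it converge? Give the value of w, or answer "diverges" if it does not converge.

f'(w) = 18(w - 3)(w - 2), so f'(4) = 36.
Gradient descent moves in the -f' direction, i.e. w is decreasing.
The nearest critical point in that direction is w = 3, where f'' = 18 > 0 (a local minimum). The iterate converges there.

3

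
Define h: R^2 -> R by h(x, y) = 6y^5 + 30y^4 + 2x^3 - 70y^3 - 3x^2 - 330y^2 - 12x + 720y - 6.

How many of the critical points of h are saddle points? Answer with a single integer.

h separates as a function of x plus a function of y, so ∇h=0 decouples.
∂h/∂x = 6(x - 2)(x + 1) = 0 at x ∈ {-1, 2}; ∂h/∂y = 30(y - 2)(y - 1)(y + 3)(y + 4) = 0 at y ∈ {-4, -3, 1, 2}.
The Hessian is diagonal: diag(h_xx, h_yy). Second derivatives: h_xx(-1)=-18, h_xx(2)=18; h_yy(-4)=-900, h_yy(-3)=600, h_yy(1)=-600, h_yy(2)=900.
Saddle points occur where the two diagonal entries have opposite signs: (-1, -3), (-1, 2), (2, -4), (2, 1). Count: 4.

4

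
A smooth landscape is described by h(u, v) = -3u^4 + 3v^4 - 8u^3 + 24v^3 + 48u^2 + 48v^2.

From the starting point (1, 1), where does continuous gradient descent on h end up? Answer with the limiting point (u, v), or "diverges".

h is separable, so gradient descent decouples: u follows -∂h/∂u, v follows -∂h/∂v.
∂h/∂u = -12u(u - 2)(u + 4); at u=1 this is 60, so u decreases.
∂h/∂v = 12v(v + 2)(v + 4); at v=1 this is 180, so v decreases.
u converges to its nearest critical value 0 (a local min of the u-part); v converges to 0. The iterate converges to (0, 0).

(0, 0)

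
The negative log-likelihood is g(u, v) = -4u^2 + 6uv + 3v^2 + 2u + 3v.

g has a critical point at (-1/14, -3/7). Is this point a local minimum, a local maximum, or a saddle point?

The Hessian of g is constant: H = [[-8, 6], [6, 6]].
det(H) = (-8)·6 − 6² = -84.
Since det(H) < 0, H is indefinite and the critical point is a saddle point.

saddle point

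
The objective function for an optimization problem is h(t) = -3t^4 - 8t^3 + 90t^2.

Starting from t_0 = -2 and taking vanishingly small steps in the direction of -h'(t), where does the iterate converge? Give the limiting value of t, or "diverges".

0

h'(t) = -12t(t - 3)(t + 5), so h'(-2) = -360.
Gradient descent moves in the -h' direction, i.e. t is increasing.
The nearest critical point in that direction is t = 0, where h'' = 180 > 0 (a local minimum). The iterate converges there.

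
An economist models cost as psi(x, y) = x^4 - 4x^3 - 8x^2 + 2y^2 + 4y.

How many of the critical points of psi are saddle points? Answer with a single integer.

1

psi separates as a function of x plus a function of y, so ∇psi=0 decouples.
∂psi/∂x = 4x(x - 4)(x + 1) = 0 at x ∈ {-1, 0, 4}; ∂psi/∂y = 4(y + 1) = 0 at y ∈ {-1}.
The Hessian is diagonal: diag(psi_xx, psi_yy). Second derivatives: psi_xx(-1)=20, psi_xx(0)=-16, psi_xx(4)=80; psi_yy(-1)=4.
Saddle points occur where the two diagonal entries have opposite signs: (0, -1). Count: 1.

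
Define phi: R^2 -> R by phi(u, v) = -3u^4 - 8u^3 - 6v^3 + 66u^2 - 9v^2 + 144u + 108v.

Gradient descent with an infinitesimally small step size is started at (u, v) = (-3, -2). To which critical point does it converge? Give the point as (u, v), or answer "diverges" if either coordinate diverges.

phi is separable, so gradient descent decouples: u follows -∂phi/∂u, v follows -∂phi/∂v.
∂phi/∂u = -12(u - 3)(u + 1)(u + 4); at u=-3 this is -144, so u increases.
∂phi/∂v = -18(v - 2)(v + 3); at v=-2 this is 72, so v decreases.
u converges to its nearest critical value -1 (a local min of the u-part); v converges to -3. The iterate converges to (-1, -3).

(-1, -3)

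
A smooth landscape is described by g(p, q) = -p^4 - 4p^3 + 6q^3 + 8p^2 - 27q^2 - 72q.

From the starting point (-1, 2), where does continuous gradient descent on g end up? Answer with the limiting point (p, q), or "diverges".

g is separable, so gradient descent decouples: p follows -∂g/∂p, q follows -∂g/∂q.
∂g/∂p = -4p(p - 1)(p + 4); at p=-1 this is -24, so p increases.
∂g/∂q = 18(q - 4)(q + 1); at q=2 this is -108, so q increases.
p converges to its nearest critical value 0 (a local min of the p-part); q converges to 4. The iterate converges to (0, 4).

(0, 4)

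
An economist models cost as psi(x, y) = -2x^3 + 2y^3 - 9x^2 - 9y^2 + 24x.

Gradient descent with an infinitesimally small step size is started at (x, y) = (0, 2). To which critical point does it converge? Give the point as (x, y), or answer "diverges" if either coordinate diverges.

(-4, 3)

psi is separable, so gradient descent decouples: x follows -∂psi/∂x, y follows -∂psi/∂y.
∂psi/∂x = -6(x - 1)(x + 4); at x=0 this is 24, so x decreases.
∂psi/∂y = 6y(y - 3); at y=2 this is -12, so y increases.
x converges to its nearest critical value -4 (a local min of the x-part); y converges to 3. The iterate converges to (-4, 3).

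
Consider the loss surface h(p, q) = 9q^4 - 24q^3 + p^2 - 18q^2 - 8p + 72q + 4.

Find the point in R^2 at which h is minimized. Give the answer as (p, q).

(4, -1)

h(p,q) separates as A(p) + B(q) + 4, so its minimum is min A + min B + 4.
A'(p) = 2p - 8 vanishes at p ∈ {4}; B'(q) = 36(q - 2)(q - 1)(q + 1) vanishes at q ∈ {-1, 1, 2}.
Local minima of A (where A''>0): A(4)=-16. Local minima of B: B(-1)=-57, B(2)=24.
So the global minimum of h is A(4) + B(-1) + 4 = -16 − 57 + 4 = -69, attained at (4, -1).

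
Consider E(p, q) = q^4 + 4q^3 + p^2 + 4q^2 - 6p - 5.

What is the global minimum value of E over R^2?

-14

E(p,q) separates as A(p) + B(q) − 5, so its minimum is min A + min B − 5.
A'(p) = 2p - 6 vanishes at p ∈ {3}; B'(q) = 4q(q + 1)(q + 2) vanishes at q ∈ {-2, -1, 0}.
Local minima of A (where A''>0): A(3)=-9. Local minima of B: B(-2)=0, B(0)=0.
So the global minimum of E is A(3) + B(-2) − 5 = -9 + 0 − 5 = -14, attained at (3, -2).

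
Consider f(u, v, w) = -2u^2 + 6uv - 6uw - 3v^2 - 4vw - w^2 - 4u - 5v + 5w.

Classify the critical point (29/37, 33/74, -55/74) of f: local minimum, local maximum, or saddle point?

The Hessian is constant: H = [[-4, 6, -6], [6, -6, -4], [-6, -4, -2]].
Leading principal minors: Δ₁ = -4, Δ₂ = -12, Δ₃ = 592.
The minors fit neither the all-positive nor the alternating-sign pattern, so H is indefinite: a saddle point.

saddle point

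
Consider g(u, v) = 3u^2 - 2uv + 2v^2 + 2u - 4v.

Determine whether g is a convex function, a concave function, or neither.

g is quadratic, so its Hessian is the constant matrix H = [[6, -2], [-2, 4]].
det(H) = 20, tr(H) = 10.
det(H) > 0 and tr(H) > 0, so H is positive definite everywhere: convex.

convex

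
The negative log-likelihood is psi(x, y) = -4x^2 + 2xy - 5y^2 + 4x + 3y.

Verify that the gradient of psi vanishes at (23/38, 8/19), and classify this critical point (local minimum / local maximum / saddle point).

∇psi = (-8x + 2y + 4, 2x - 10y + 3); substituting (23/38, 8/19) gives ∇psi = (0, 0), so (23/38, 8/19) is indeed a critical point.
The Hessian of psi is constant: H = [[-8, 2], [2, -10]].
det(H) = (-8)·(-10) − 2² = 76.
det(H) > 0 and tr(H) = -18 < 0, so H is negative definite and the point is a local maximum.

local maximum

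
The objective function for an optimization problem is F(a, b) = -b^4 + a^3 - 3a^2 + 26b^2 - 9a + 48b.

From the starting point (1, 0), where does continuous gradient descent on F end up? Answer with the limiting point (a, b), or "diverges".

F is separable, so gradient descent decouples: a follows -∂F/∂a, b follows -∂F/∂b.
∂F/∂a = 3(a - 3)(a + 1); at a=1 this is -12, so a increases.
∂F/∂b = -4(b - 4)(b + 1)(b + 3); at b=0 this is 48, so b decreases.
a converges to its nearest critical value 3 (a local min of the a-part); b converges to -1. The iterate converges to (3, -1).

(3, -1)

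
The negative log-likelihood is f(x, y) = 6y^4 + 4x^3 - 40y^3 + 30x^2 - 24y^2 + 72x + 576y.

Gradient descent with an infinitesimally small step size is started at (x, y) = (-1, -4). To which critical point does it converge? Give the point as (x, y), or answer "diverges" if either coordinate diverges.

(-2, -2)

f is separable, so gradient descent decouples: x follows -∂f/∂x, y follows -∂f/∂y.
∂f/∂x = 12(x + 2)(x + 3); at x=-1 this is 24, so x decreases.
∂f/∂y = 24(y - 4)(y - 3)(y + 2); at y=-4 this is -2688, so y increases.
x converges to its nearest critical value -2 (a local min of the x-part); y converges to -2. The iterate converges to (-2, -2).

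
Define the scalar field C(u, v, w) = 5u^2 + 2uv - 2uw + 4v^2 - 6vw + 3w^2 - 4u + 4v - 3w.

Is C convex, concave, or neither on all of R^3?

C is quadratic, so its Hessian is the constant matrix H = [[10, 2, -2], [2, 8, -6], [-2, -6, 6]].
Leading principal minors: 10, 76, 112.
All positive ⇒ H ≻ 0 ⇒ convex.

convex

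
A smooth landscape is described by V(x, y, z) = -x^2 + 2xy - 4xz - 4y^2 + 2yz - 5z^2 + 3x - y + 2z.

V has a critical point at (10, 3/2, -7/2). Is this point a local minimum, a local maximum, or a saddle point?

local maximum

The Hessian is constant: H = [[-2, 2, -4], [2, -8, 2], [-4, 2, -10]].
Leading principal minors: Δ₁ = -2, Δ₂ = 12, Δ₃ = -16.
The minors alternate sign starting negative (−, +, −), so H is negative definite: a local maximum.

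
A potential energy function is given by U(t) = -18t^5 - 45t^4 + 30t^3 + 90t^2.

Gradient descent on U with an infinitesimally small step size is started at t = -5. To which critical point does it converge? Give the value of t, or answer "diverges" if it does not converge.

-2

U'(t) = -90t(t - 1)(t + 1)(t + 2), so U'(-5) = -32400.
Gradient descent moves in the -U' direction, i.e. t is increasing.
The nearest critical point in that direction is t = -2, where U'' = 540 > 0 (a local minimum). The iterate converges there.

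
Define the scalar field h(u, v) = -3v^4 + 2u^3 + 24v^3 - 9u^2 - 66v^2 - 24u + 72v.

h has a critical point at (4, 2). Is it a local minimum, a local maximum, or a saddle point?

local minimum

The mixed partial ∂²h/∂u∂v is 0, so the Hessian at any point is diag(h_uu, h_vv) = diag(6(2u - 3), 12(-3v^2 + 12v - 11)).
At (4, 2): H = diag(30, 12).
Both eigenvalues are positive, so H is positive definite: a local minimum.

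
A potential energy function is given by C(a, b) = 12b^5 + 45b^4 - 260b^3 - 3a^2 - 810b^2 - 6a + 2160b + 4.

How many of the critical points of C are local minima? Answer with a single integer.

0

C separates as a function of a plus a function of b, so ∇C=0 decouples.
∂C/∂a = -6(a + 1) = 0 at a ∈ {-1}; ∂C/∂b = 60(b - 3)(b - 1)(b + 3)(b + 4) = 0 at b ∈ {-4, -3, 1, 3}.
The Hessian is diagonal: diag(C_aa, C_bb). Second derivatives: C_aa(-1)=-6; C_bb(-4)=-2100, C_bb(-3)=1440, C_bb(1)=-2400, C_bb(3)=5040.
Local minima occur where both diagonal entries positive: none. Count: 0.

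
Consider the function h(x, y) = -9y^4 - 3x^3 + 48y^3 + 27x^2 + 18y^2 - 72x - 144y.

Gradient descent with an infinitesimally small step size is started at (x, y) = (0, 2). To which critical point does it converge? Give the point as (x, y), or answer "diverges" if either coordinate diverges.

h is separable, so gradient descent decouples: x follows -∂h/∂x, y follows -∂h/∂y.
∂h/∂x = -9(x - 4)(x - 2); at x=0 this is -72, so x increases.
∂h/∂y = -36(y - 4)(y - 1)(y + 1); at y=2 this is 216, so y decreases.
x converges to its nearest critical value 2 (a local min of the x-part); y converges to 1. The iterate converges to (2, 1).

(2, 1)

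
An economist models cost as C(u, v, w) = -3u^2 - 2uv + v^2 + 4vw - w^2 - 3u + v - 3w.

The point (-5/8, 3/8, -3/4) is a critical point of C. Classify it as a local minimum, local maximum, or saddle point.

saddle point

The Hessian is constant: H = [[-6, -2, 0], [-2, 2, 4], [0, 4, -2]].
Leading principal minors: Δ₁ = -6, Δ₂ = -16, Δ₃ = 128.
The minors fit neither the all-positive nor the alternating-sign pattern, so H is indefinite: a saddle point.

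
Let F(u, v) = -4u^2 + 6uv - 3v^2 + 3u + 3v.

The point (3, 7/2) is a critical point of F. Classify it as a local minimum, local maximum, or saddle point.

local maximum

The Hessian of F is constant: H = [[-8, 6], [6, -6]].
det(H) = (-8)·(-6) − 6² = 12.
det(H) > 0 and tr(H) = -14 < 0, so H is negative definite and the point is a local maximum.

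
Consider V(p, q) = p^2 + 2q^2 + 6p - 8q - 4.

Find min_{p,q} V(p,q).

-21

V(p,q) separates as A(p) + B(q) − 4, so its minimum is min A + min B − 4.
A'(p) = 2p + 6 vanishes at p ∈ {-3}; B'(q) = 4q - 8 vanishes at q ∈ {2}.
Local minima of A (where A''>0): A(-3)=-9. Local minima of B: B(2)=-8.
So the global minimum of V is A(-3) + B(2) − 4 = -9 − 8 − 4 = -21, attained at (-3, 2).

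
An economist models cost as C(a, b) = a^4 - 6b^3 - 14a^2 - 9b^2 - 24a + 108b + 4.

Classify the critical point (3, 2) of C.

saddle point

The mixed partial ∂²C/∂a∂b is 0, so the Hessian at any point is diag(C_aa, C_bb) = diag(4(3a^2 - 7), -18(2b + 1)).
At (3, 2): H = diag(80, -90).
The eigenvalues have opposite signs, so H is indefinite: a saddle point.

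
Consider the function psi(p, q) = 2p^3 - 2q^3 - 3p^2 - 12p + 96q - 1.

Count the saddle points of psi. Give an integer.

psi separates as a function of p plus a function of q, so ∇psi=0 decouples.
∂psi/∂p = 6(p - 2)(p + 1) = 0 at p ∈ {-1, 2}; ∂psi/∂q = -6(q - 4)(q + 4) = 0 at q ∈ {-4, 4}.
The Hessian is diagonal: diag(psi_pp, psi_qq). Second derivatives: psi_pp(-1)=-18, psi_pp(2)=18; psi_qq(-4)=48, psi_qq(4)=-48.
Saddle points occur where the two diagonal entries have opposite signs: (-1, -4), (2, 4). Count: 2.

2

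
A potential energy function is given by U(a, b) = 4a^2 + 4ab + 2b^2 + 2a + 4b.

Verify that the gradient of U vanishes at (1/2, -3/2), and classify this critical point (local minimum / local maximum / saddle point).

local minimum

∇U = (8a + 4b + 2, 4a + 4b + 4); substituting (1/2, -3/2) gives ∇U = (0, 0), so (1/2, -3/2) is indeed a critical point.
The Hessian of U is constant: H = [[8, 4], [4, 4]].
det(H) = 8·4 − 4² = 16.
det(H) > 0 and tr(H) = 12 > 0, so H is positive definite and the point is a local minimum.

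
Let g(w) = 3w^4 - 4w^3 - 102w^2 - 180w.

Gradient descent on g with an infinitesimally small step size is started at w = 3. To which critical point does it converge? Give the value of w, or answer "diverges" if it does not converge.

g'(w) = 12(w - 5)(w + 1)(w + 3), so g'(3) = -576.
Gradient descent moves in the -g' direction, i.e. w is increasing.
The nearest critical point in that direction is w = 5, where g'' = 576 > 0 (a local minimum). The iterate converges there.

5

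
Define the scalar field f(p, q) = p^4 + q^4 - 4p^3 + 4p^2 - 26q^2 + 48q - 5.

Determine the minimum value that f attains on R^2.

f(p,q) separates as A(p) + B(q) − 5, so its minimum is min A + min B − 5.
A'(p) = 4p(p - 2)(p - 1) vanishes at p ∈ {0, 1, 2}; B'(q) = 4(q - 3)(q - 1)(q + 4) vanishes at q ∈ {-4, 1, 3}.
Local minima of A (where A''>0): A(0)=0, A(2)=0. Local minima of B: B(-4)=-352, B(3)=-9.
So the global minimum of f is A(0) + B(-4) − 5 = 0 − 352 − 5 = -357, attained at (0, -4).

-357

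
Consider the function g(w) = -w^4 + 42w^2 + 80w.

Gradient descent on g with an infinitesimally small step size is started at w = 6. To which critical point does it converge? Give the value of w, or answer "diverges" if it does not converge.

g'(w) = -4(w - 5)(w + 1)(w + 4), so g'(6) = -280.
Gradient descent moves in the -g' direction, i.e. w is increasing.
There is no critical point above w=6, and g' keeps the same sign, so the iterate runs off to +∞.

diverges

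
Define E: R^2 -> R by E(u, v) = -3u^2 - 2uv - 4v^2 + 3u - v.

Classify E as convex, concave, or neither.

E is quadratic, so its Hessian is the constant matrix H = [[-6, -2], [-2, -8]].
det(H) = 44, tr(H) = -14.
det(H) > 0 and tr(H) < 0, so H is negative definite everywhere: concave.

concave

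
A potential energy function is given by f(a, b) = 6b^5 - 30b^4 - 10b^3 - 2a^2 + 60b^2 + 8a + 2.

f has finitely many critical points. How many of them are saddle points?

f separates as a function of a plus a function of b, so ∇f=0 decouples.
∂f/∂a = -4(a - 2) = 0 at a ∈ {2}; ∂f/∂b = 30b(b - 4)(b - 1)(b + 1) = 0 at b ∈ {-1, 0, 1, 4}.
The Hessian is diagonal: diag(f_aa, f_bb). Second derivatives: f_aa(2)=-4; f_bb(-1)=-300, f_bb(0)=120, f_bb(1)=-180, f_bb(4)=1800.
Saddle points occur where the two diagonal entries have opposite signs: (2, 0), (2, 4). Count: 2.

2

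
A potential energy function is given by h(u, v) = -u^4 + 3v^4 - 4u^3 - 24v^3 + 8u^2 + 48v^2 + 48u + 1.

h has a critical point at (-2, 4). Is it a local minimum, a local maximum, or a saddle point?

local minimum

The mixed partial ∂²h/∂u∂v is 0, so the Hessian at any point is diag(h_uu, h_vv) = diag(4(-3u^2 - 6u + 4), 12(3v^2 - 12v + 8)).
At (-2, 4): H = diag(16, 96).
Both eigenvalues are positive, so H is positive definite: a local minimum.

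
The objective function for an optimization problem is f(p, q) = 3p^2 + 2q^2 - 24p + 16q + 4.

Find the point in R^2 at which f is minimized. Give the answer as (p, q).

f(p,q) separates as A(p) + B(q) + 4, so its minimum is min A + min B + 4.
A'(p) = 6p - 24 vanishes at p ∈ {4}; B'(q) = 4q + 16 vanishes at q ∈ {-4}.
Local minima of A (where A''>0): A(4)=-48. Local minima of B: B(-4)=-32.
So the global minimum of f is A(4) + B(-4) + 4 = -48 − 32 + 4 = -76, attained at (4, -4).

(4, -4)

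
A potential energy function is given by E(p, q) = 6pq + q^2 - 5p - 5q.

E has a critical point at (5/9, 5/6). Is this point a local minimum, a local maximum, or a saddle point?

saddle point

The Hessian of E is constant: H = [[0, 6], [6, 2]].
det(H) = 0·2 − 6² = -36.
Since det(H) < 0, H is indefinite and the critical point is a saddle point.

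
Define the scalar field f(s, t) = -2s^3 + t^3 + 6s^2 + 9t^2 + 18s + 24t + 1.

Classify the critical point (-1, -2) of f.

local minimum

The mixed partial ∂²f/∂s∂t is 0, so the Hessian at any point is diag(f_ss, f_tt) = diag(12(-s + 1), 6(t + 3)).
At (-1, -2): H = diag(24, 6).
Both eigenvalues are positive, so H is positive definite: a local minimum.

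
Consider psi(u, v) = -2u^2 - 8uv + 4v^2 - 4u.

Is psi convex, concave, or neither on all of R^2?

neither

psi is quadratic, so its Hessian is the constant matrix H = [[-4, -8], [-8, 8]].
det(H) = -96, tr(H) = 4.
det(H) < 0, so H is indefinite: neither convex nor concave.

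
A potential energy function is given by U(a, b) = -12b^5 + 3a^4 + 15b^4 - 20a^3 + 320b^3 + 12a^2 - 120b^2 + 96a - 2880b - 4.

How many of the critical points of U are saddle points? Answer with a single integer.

6

U separates as a function of a plus a function of b, so ∇U=0 decouples.
∂U/∂a = 12(a - 4)(a - 2)(a + 1) = 0 at a ∈ {-1, 2, 4}; ∂U/∂b = -60(b - 4)(b - 2)(b + 2)(b + 3) = 0 at b ∈ {-3, -2, 2, 4}.
The Hessian is diagonal: diag(U_aa, U_bb). Second derivatives: U_aa(-1)=180, U_aa(2)=-72, U_aa(4)=120; U_bb(-3)=2100, U_bb(-2)=-1440, U_bb(2)=2400, U_bb(4)=-5040.
Saddle points occur where the two diagonal entries have opposite signs: (-1, -2), (-1, 4), (2, -3), (2, 2), (4, -2), (4, 4). Count: 6.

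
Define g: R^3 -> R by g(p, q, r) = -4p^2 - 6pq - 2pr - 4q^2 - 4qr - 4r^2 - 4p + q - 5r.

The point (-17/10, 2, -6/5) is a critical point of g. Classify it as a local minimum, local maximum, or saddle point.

The Hessian is constant: H = [[-8, -6, -2], [-6, -8, -4], [-2, -4, -8]].
Leading principal minors: Δ₁ = -8, Δ₂ = 28, Δ₃ = -160.
The minors alternate sign starting negative (−, +, −), so H is negative definite: a local maximum.

local maximum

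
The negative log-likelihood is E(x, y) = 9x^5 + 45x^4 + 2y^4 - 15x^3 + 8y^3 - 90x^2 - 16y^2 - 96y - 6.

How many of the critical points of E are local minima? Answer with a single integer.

E separates as a function of x plus a function of y, so ∇E=0 decouples.
∂E/∂x = 45x(x - 1)(x + 1)(x + 4) = 0 at x ∈ {-4, -1, 0, 1}; ∂E/∂y = 8(y - 2)(y + 2)(y + 3) = 0 at y ∈ {-3, -2, 2}.
The Hessian is diagonal: diag(E_xx, E_yy). Second derivatives: E_xx(-4)=-2700, E_xx(-1)=270, E_xx(0)=-180, E_xx(1)=450; E_yy(-3)=40, E_yy(-2)=-32, E_yy(2)=160.
Local minima occur where both diagonal entries positive: (-1, -3), (-1, 2), (1, -3), (1, 2). Count: 4.

4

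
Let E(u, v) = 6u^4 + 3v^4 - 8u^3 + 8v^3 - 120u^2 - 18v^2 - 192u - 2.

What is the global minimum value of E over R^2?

-1801

E(u,v) separates as P(u) + Q(v) − 2, so its minimum is min P + min Q − 2.
P'(u) = 24(u - 4)(u + 1)(u + 2) vanishes at u ∈ {-2, -1, 4}; Q'(v) = 12v(v - 1)(v + 3) vanishes at v ∈ {-3, 0, 1}.
Local minima of P (where P''>0): P(-2)=64, P(4)=-1664. Local minima of Q: Q(-3)=-135, Q(1)=-7.
So the global minimum of E is P(4) + Q(-3) − 2 = -1664 − 135 − 2 = -1801, attained at (4, -3).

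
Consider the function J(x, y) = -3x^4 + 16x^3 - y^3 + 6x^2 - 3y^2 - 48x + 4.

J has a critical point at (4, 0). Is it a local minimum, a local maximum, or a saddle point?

local maximum

The mixed partial ∂²J/∂x∂y is 0, so the Hessian at any point is diag(J_xx, J_yy) = diag(12(-3x^2 + 8x + 1), -6(y + 1)).
At (4, 0): H = diag(-180, -6).
Both eigenvalues are negative, so H is negative definite: a local maximum.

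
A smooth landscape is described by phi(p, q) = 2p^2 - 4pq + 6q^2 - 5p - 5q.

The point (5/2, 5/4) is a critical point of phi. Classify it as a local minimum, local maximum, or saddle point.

The Hessian of phi is constant: H = [[4, -4], [-4, 12]].
det(H) = 4·12 − (-4)² = 32.
det(H) > 0 and tr(H) = 16 > 0, so H is positive definite and the point is a local minimum.

local minimum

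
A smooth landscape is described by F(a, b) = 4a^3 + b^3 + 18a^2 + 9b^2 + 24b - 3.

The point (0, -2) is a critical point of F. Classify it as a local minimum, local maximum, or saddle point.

The mixed partial ∂²F/∂a∂b is 0, so the Hessian at any point is diag(F_aa, F_bb) = diag(12(2a + 3), 6(b + 3)).
At (0, -2): H = diag(36, 6).
Both eigenvalues are positive, so H is positive definite: a local minimum.

local minimum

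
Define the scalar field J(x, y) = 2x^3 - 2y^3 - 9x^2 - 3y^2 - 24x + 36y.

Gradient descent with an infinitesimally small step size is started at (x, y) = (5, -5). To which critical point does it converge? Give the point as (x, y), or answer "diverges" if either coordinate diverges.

J is separable, so gradient descent decouples: x follows -∂J/∂x, y follows -∂J/∂y.
∂J/∂x = 6(x - 4)(x + 1); at x=5 this is 36, so x decreases.
∂J/∂y = -6(y - 2)(y + 3); at y=-5 this is -84, so y increases.
x converges to its nearest critical value 4 (a local min of the x-part); y converges to -3. The iterate converges to (4, -3).

(4, -3)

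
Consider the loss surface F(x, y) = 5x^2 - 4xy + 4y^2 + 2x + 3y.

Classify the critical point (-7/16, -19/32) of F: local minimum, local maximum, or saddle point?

local minimum

The Hessian of F is constant: H = [[10, -4], [-4, 8]].
det(H) = 10·8 − (-4)² = 64.
det(H) > 0 and tr(H) = 18 > 0, so H is positive definite and the point is a local minimum.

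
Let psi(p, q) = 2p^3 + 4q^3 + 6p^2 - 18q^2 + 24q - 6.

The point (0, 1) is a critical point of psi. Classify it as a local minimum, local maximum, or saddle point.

saddle point

The mixed partial ∂²psi/∂p∂q is 0, so the Hessian at any point is diag(psi_pp, psi_qq) = diag(12(p + 1), 12(2q - 3)).
At (0, 1): H = diag(12, -12).
The eigenvalues have opposite signs, so H is indefinite: a saddle point.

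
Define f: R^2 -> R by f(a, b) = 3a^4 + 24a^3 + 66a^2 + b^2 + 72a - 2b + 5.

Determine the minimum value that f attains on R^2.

-23

f(a,b) separates as P(a) + Q(b) + 5, so its minimum is min P + min Q + 5.
P'(a) = 12(a + 1)(a + 2)(a + 3) vanishes at a ∈ {-3, -2, -1}; Q'(b) = 2b - 2 vanishes at b ∈ {1}.
Local minima of P (where P''>0): P(-3)=-27, P(-1)=-27. Local minima of Q: Q(1)=-1.
So the global minimum of f is P(-3) + Q(1) + 5 = -27 − 1 + 5 = -23, attained at (-3, 1).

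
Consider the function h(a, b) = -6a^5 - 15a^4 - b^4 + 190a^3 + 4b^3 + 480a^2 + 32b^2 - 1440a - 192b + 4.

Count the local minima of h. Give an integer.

2

h separates as a function of a plus a function of b, so ∇h=0 decouples.
∂h/∂a = -30(a - 4)(a - 1)(a + 3)(a + 4) = 0 at a ∈ {-4, -3, 1, 4}; ∂h/∂b = -4(b - 4)(b - 3)(b + 4) = 0 at b ∈ {-4, 3, 4}.
The Hessian is diagonal: diag(h_aa, h_bb). Second derivatives: h_aa(-4)=1200, h_aa(-3)=-840, h_aa(1)=1800, h_aa(4)=-5040; h_bb(-4)=-224, h_bb(3)=28, h_bb(4)=-32.
Local minima occur where both diagonal entries positive: (-4, 3), (1, 3). Count: 2.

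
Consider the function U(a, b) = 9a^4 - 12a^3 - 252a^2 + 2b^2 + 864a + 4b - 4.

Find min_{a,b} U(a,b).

U(a,b) separates as P(a) + Q(b) − 4, so its minimum is min P + min Q − 4.
P'(a) = 36(a - 3)(a - 2)(a + 4) vanishes at a ∈ {-4, 2, 3}; Q'(b) = 4b + 4 vanishes at b ∈ {-1}.
Local minima of P (where P''>0): P(-4)=-4416, P(3)=729. Local minima of Q: Q(-1)=-2.
So the global minimum of U is P(-4) + Q(-1) − 4 = -4416 − 2 − 4 = -4422, attained at (-4, -1).

-4422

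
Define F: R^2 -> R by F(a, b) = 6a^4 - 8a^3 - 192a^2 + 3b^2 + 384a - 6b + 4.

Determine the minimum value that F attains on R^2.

-2559

F(a,b) separates as P(a) + Q(b) + 4, so its minimum is min P + min Q + 4.
P'(a) = 24(a - 4)(a - 1)(a + 4) vanishes at a ∈ {-4, 1, 4}; Q'(b) = 6b - 6 vanishes at b ∈ {1}.
Local minima of P (where P''>0): P(-4)=-2560, P(4)=-512. Local minima of Q: Q(1)=-3.
So the global minimum of F is P(-4) + Q(1) + 4 = -2560 − 3 + 4 = -2559, attained at (-4, 1).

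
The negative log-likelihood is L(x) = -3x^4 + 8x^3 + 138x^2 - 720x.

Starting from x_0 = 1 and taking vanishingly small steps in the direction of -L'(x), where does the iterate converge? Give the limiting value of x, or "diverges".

L'(x) = -12(x - 4)(x - 3)(x + 5), so L'(1) = -432.
Gradient descent moves in the -L' direction, i.e. x is increasing.
The nearest critical point in that direction is x = 3, where L'' = 96 > 0 (a local minimum). The iterate converges there.

3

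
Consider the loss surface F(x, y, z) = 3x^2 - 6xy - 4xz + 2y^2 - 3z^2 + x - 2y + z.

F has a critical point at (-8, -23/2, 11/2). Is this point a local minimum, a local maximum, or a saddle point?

saddle point

The Hessian is constant: H = [[6, -6, -4], [-6, 4, 0], [-4, 0, -6]].
Leading principal minors: Δ₁ = 6, Δ₂ = -12, Δ₃ = 8.
The minors fit neither the all-positive nor the alternating-sign pattern, so H is indefinite: a saddle point.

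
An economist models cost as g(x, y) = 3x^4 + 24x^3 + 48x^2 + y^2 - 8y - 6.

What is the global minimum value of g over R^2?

-22

g(x,y) separates as P(x) + Q(y) − 6, so its minimum is min P + min Q − 6.
P'(x) = 12x(x + 2)(x + 4) vanishes at x ∈ {-4, -2, 0}; Q'(y) = 2y - 8 vanishes at y ∈ {4}.
Local minima of P (where P''>0): P(-4)=0, P(0)=0. Local minima of Q: Q(4)=-16.
So the global minimum of g is P(-4) + Q(4) − 6 = 0 − 16 − 6 = -22, attained at (-4, 4).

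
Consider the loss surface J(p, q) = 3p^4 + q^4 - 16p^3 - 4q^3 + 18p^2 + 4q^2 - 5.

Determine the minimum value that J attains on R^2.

-32

J(p,q) separates as A(p) + B(q) − 5, so its minimum is min A + min B − 5.
A'(p) = 12p(p - 3)(p - 1) vanishes at p ∈ {0, 1, 3}; B'(q) = 4q(q - 2)(q - 1) vanishes at q ∈ {0, 1, 2}.
Local minima of A (where A''>0): A(0)=0, A(3)=-27. Local minima of B: B(0)=0, B(2)=0.
So the global minimum of J is A(3) + B(0) − 5 = -27 + 0 − 5 = -32, attained at (3, 0).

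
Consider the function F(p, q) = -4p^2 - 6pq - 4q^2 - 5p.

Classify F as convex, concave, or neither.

F is quadratic, so its Hessian is the constant matrix H = [[-8, -6], [-6, -8]].
det(H) = 28, tr(H) = -16.
det(H) > 0 and tr(H) < 0, so H is negative definite everywhere: concave.

concave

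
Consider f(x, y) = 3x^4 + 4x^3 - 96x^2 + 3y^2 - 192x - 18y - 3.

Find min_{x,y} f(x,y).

f(x,y) separates as P(x) + Q(y) − 3, so its minimum is min P + min Q − 3.
P'(x) = 12(x - 4)(x + 1)(x + 4) vanishes at x ∈ {-4, -1, 4}; Q'(y) = 6y - 18 vanishes at y ∈ {3}.
Local minima of P (where P''>0): P(-4)=-256, P(4)=-1280. Local minima of Q: Q(3)=-27.
So the global minimum of f is P(4) + Q(3) − 3 = -1280 − 27 − 3 = -1310, attained at (4, 3).

-1310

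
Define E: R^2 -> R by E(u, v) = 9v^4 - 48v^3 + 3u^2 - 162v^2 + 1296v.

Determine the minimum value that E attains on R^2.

-3321

E(u,v) separates as P(u) + Q(v), so its minimum is min P + min Q.
P'(u) = 6u vanishes at u ∈ {0}; Q'(v) = 36(v - 4)(v - 3)(v + 3) vanishes at v ∈ {-3, 3, 4}.
Local minima of P (where P''>0): P(0)=0. Local minima of Q: Q(-3)=-3321, Q(4)=1824.
So the global minimum of E is P(0) + Q(-3) = 0 − 3321 = -3321, attained at (0, -3).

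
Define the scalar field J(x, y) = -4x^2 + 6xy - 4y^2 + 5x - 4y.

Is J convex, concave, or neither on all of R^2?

concave

J is quadratic, so its Hessian is the constant matrix H = [[-8, 6], [6, -8]].
det(H) = 28, tr(H) = -16.
det(H) > 0 and tr(H) < 0, so H is negative definite everywhere: concave.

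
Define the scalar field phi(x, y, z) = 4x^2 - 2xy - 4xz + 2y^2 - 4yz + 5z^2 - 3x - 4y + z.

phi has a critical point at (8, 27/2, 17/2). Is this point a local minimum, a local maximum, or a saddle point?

local minimum

The Hessian is constant: H = [[8, -2, -4], [-2, 4, -4], [-4, -4, 10]].
Leading principal minors: Δ₁ = 8, Δ₂ = 28, Δ₃ = 24.
All leading minors are positive, so H is positive definite: a local minimum.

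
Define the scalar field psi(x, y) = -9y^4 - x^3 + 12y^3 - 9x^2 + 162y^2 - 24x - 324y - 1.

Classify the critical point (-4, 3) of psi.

saddle point

The mixed partial ∂²psi/∂x∂y is 0, so the Hessian at any point is diag(psi_xx, psi_yy) = diag(-6(x + 3), 36(-3y^2 + 2y + 9)).
At (-4, 3): H = diag(6, -432).
The eigenvalues have opposite signs, so H is indefinite: a saddle point.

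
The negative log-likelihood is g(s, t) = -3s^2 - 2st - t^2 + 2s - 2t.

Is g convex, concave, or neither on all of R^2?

concave

g is quadratic, so its Hessian is the constant matrix H = [[-6, -2], [-2, -2]].
det(H) = 8, tr(H) = -8.
det(H) > 0 and tr(H) < 0, so H is negative definite everywhere: concave.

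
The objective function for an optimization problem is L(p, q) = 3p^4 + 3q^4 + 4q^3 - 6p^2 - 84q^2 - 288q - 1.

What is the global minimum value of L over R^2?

L(p,q) separates as A(p) + B(q) − 1, so its minimum is min A + min B − 1.
A'(p) = 12p(p - 1)(p + 1) vanishes at p ∈ {-1, 0, 1}; B'(q) = 12(q - 4)(q + 2)(q + 3) vanishes at q ∈ {-3, -2, 4}.
Local minima of A (where A''>0): A(-1)=-3, A(1)=-3. Local minima of B: B(-3)=243, B(4)=-1472.
So the global minimum of L is A(-1) + B(4) − 1 = -3 − 1472 − 1 = -1476, attained at (-1, 4).

-1476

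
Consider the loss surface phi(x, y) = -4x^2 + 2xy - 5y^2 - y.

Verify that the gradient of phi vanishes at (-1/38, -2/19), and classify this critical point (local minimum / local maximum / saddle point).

local maximum

∇phi = (-8x + 2y, 2x - 10y - 1); substituting (-1/38, -2/19) gives ∇phi = (0, 0), so (-1/38, -2/19) is indeed a critical point.
The Hessian of phi is constant: H = [[-8, 2], [2, -10]].
det(H) = (-8)·(-10) − 2² = 76.
det(H) > 0 and tr(H) = -18 < 0, so H is negative definite and the point is a local maximum.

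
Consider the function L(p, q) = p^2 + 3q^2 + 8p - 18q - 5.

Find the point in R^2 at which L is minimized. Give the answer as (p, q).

(-4, 3)

L(p,q) separates as A(p) + B(q) − 5, so its minimum is min A + min B − 5.
A'(p) = 2p + 8 vanishes at p ∈ {-4}; B'(q) = 6q - 18 vanishes at q ∈ {3}.
Local minima of A (where A''>0): A(-4)=-16. Local minima of B: B(3)=-27.
So the global minimum of L is A(-4) + B(3) − 5 = -16 − 27 − 5 = -48, attained at (-4, 3).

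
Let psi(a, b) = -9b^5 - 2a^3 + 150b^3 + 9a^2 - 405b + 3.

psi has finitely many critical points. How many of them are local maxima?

2

psi separates as a function of a plus a function of b, so ∇psi=0 decouples.
∂psi/∂a = -6a(a - 3) = 0 at a ∈ {0, 3}; ∂psi/∂b = -45(b - 3)(b - 1)(b + 1)(b + 3) = 0 at b ∈ {-3, -1, 1, 3}.
The Hessian is diagonal: diag(psi_aa, psi_bb). Second derivatives: psi_aa(0)=18, psi_aa(3)=-18; psi_bb(-3)=2160, psi_bb(-1)=-720, psi_bb(1)=720, psi_bb(3)=-2160.
Local maxima occur where both diagonal entries negative: (3, -1), (3, 3). Count: 2.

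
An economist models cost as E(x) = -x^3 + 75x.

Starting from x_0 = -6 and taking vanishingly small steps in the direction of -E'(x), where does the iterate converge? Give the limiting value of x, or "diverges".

E'(x) = -3(x - 5)(x + 5), so E'(-6) = -33.
Gradient descent moves in the -E' direction, i.e. x is increasing.
The nearest critical point in that direction is x = -5, where E'' = 30 > 0 (a local minimum). The iterate converges there.

-5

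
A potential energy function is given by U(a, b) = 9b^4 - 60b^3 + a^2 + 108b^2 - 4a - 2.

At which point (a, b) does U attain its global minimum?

(2, 0)

U(a,b) separates as P(a) + Q(b) − 2, so its minimum is min P + min Q − 2.
P'(a) = 2a - 4 vanishes at a ∈ {2}; Q'(b) = 36b(b - 3)(b - 2) vanishes at b ∈ {0, 2, 3}.
Local minima of P (where P''>0): P(2)=-4. Local minima of Q: Q(0)=0, Q(3)=81.
So the global minimum of U is P(2) + Q(0) − 2 = -4 + 0 − 2 = -6, attained at (2, 0).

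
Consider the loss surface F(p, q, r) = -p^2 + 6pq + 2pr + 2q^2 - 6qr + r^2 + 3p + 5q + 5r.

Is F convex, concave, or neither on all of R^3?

neither

F is quadratic, so its Hessian is the constant matrix H = [[-2, 6, 2], [6, 4, -6], [2, -6, 2]].
Leading principal minors: -2, -44, -176.
Neither pattern holds ⇒ H is indefinite ⇒ neither convex nor concave.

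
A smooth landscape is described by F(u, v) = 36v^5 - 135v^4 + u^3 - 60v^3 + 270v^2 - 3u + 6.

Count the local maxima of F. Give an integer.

F separates as a function of u plus a function of v, so ∇F=0 decouples.
∂F/∂u = 3(u - 1)(u + 1) = 0 at u ∈ {-1, 1}; ∂F/∂v = 180v(v - 3)(v - 1)(v + 1) = 0 at v ∈ {-1, 0, 1, 3}.
The Hessian is diagonal: diag(F_uu, F_vv). Second derivatives: F_uu(-1)=-6, F_uu(1)=6; F_vv(-1)=-1440, F_vv(0)=540, F_vv(1)=-720, F_vv(3)=4320.
Local maxima occur where both diagonal entries negative: (-1, -1), (-1, 1). Count: 2.

2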